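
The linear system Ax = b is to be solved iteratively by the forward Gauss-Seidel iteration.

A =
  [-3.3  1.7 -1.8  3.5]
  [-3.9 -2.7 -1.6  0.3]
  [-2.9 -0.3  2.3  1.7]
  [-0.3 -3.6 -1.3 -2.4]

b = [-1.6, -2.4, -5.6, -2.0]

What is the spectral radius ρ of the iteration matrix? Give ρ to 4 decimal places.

1.2374

Write A = D+L+U with D = diag(-3.3, -2.7, 2.3, -2.4).
GS T = -(D+L)⁻¹U: row 0 first, T[0,2] = -(-1.8)/(-3.3) = -0.5455; later rows by forward substitution.
  T[0,:] = [+0.0000  +0.5152  -0.5455  +1.0606]
  T[1,:] = [+0.0000  -0.7441  +0.1953  -1.4209]
  T[2,:] = [+0.0000  +0.5525  -0.6623  +0.4128]
  T[3,:] = [+0.0000  +0.7525  +0.1340  +1.7751]
|eigenvalues of T|: 1.2374, 0.8942, 0.0255, 0.0000.
ρ = 1.2374; 1.2374 > 1, so it fails to converge.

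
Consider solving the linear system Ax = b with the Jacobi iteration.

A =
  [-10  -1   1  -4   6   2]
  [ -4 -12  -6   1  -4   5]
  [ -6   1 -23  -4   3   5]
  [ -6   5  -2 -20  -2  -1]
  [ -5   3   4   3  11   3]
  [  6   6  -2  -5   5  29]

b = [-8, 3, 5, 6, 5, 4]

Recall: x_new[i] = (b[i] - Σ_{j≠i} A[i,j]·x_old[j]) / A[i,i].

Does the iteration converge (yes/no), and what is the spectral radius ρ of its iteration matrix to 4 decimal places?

Diagonal D = diag(-10, -12, -23, -20, 11, 29); L, U strict lower/upper.
T_J = -D⁻¹(L+U): T[2,3] = -(-4)/(-23) = -0.1739; T[2,2] = 0.
  T[0,:] = [+0.0000  -0.1000  +0.1000  -0.4000  +0.6000  +0.2000]
  T[1,:] = [-0.3333  +0.0000  -0.5000  +0.0833  -0.3333  +0.4167]
  T[2,:] = [-0.2609  +0.0435  +0.0000  -0.1739  +0.1304  +0.2174]
  T[3,:] = [-0.3000  +0.2500  -0.1000  +0.0000  -0.1000  -0.0500]
  T[4,:] = [+0.4545  -0.2727  -0.3636  -0.2727  +0.0000  -0.2727]
  T[5,:] = [-0.2069  -0.2069  +0.0690  +0.1724  -0.1724  +0.0000]
|eigenvalues of T|: 0.9283, 0.5627, 0.5627, 0.2758, 0.2758, 0.1250.
ρ(T) = max|λ| = 0.9283; 0.9283 < 1: convergent.

yes, ρ = 0.9283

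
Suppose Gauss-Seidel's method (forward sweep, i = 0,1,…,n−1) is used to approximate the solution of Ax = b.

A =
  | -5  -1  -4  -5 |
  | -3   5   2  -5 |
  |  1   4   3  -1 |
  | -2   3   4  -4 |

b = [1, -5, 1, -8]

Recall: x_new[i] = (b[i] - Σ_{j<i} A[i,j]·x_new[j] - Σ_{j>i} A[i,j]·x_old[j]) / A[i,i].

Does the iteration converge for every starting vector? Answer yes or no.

no

Split A = D + L + U, D = diag(-5, 5, 3, -4).
GS T = -(D+L)⁻¹U: row 0 first, T[0,1] = -(-1)/(-5) = -0.2000; later rows by forward substitution.
  T[0,:] = [+0.0000 -0.2000 -0.8000 -1.0000]
  T[1,:] = [+0.0000 -0.1200 -0.8800 +0.4000]
  T[2,:] = [+0.0000 +0.2267 +1.4400 +0.1333]
  T[3,:] = [+0.0000 +0.2367 +1.1800 +0.9333]
|λ(T)| sorted: 1.6312, 0.6350, 0.0129, 0.0000.
ρ(T) = max|λ| = 1.6312; 1.6312 > 1, so it fails to converge.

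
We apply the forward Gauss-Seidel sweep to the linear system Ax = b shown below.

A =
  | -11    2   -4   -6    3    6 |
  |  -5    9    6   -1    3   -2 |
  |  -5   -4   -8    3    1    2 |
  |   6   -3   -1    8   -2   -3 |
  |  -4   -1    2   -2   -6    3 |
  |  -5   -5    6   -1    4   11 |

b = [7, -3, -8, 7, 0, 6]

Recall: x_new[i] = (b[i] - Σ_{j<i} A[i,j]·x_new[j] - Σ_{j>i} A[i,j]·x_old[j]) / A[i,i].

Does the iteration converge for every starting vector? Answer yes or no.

Diagonal D = diag(-11, 9, -8, 8, -6, 11); L, U strict lower/upper.
Gauss-Seidel: T = -(D+L)⁻¹U, row 0 first, T[0,4] = -(3)/(-11) = +0.2727; later rows by forward substitution.
  T[0,:] = [+0.0000, +0.1818, -0.3636, -0.5455, +0.2727, +0.5455]
  T[1,:] = [+0.0000, +0.1010, -0.8687, -0.1919, -0.1818, +0.5253]
  T[2,:] = [+0.0000, -0.1641, +0.6616, +0.8119, +0.0455, -0.3535]
  T[3,:] = [+0.0000, -0.1190, +0.0297, +0.4386, -0.0170, +0.1187]
  T[4,:] = [+0.0000, -0.1531, +0.5979, +0.5200, -0.1307, -0.1086]
  T[5,:] = [+0.0000, +0.2629, -1.1357, -0.9272, +0.0625, +0.7298]
|λ(T)| sorted: 1.5213, 0.4072, 0.2297, 0.1347, 0.1347, 0.0000.
spectral radius ρ = 1.5213; 1.5213 > 1: divergent.

no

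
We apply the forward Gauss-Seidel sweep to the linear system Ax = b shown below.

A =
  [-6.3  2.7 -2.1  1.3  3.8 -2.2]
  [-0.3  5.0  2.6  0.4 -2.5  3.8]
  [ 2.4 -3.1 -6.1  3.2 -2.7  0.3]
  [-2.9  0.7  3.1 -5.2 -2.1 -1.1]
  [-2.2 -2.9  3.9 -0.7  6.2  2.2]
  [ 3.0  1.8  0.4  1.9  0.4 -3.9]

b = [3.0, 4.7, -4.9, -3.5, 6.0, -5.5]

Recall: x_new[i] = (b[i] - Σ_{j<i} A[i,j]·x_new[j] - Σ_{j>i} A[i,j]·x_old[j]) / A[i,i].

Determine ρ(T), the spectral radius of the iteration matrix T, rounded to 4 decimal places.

Let D = diag(-6.3, 5, -6.1, -5.2, 6.2, -3.9); L, U the strict triangles.
GS T = -(D+L)⁻¹U: row 0 first, T[0,3] = -(1.3)/(-6.3) = +0.2063; later rows by forward substitution.
  T[0,:] = [+0.0000, +0.4286, -0.3333, +0.2063, +0.6032, -0.3492]
  T[1,:] = [+0.0000, +0.0257, -0.5400, -0.0676, +0.5362, -0.7810]
  T[2,:] = [+0.0000, +0.1556, +0.1433, +0.6401, -0.4778, +0.3087]
  T[3,:] = [+0.0000, -0.1428, +0.1986, +0.2574, -0.9529, +0.0621]
  T[4,:] = [+0.0000, +0.0501, -0.4386, -0.3320, +0.6578, -1.0312]
  T[5,:] = [+0.0000, +0.2931, -0.4392, +0.2845, +0.2657, -0.6729]
moduli |λ_i(T)| = 1.2412, 0.7918, 0.7918, 0.1511, 0.1096, 0.0000.
ρ(T) = max|λ| = 1.2412; 1.2412 > 1 ⇒ diverges.

1.2412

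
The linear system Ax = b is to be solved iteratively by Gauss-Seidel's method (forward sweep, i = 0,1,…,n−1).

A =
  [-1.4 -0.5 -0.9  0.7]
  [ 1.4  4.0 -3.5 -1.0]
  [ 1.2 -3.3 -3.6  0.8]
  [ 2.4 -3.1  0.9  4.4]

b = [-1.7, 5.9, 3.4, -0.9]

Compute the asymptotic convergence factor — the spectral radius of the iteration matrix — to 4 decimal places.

1.3978

A = D + L + U where D = diag(-1.4, 4, -3.6, 4.4).
T_GS = -(D+L)⁻¹U: row 0 first, T[0,2] = -(-0.9)/(-1.4) = -0.6429; later rows by forward substitution.
  T[0,:] = [+0.0000, -0.3571, -0.6429, +0.5000]
  T[1,:] = [+0.0000, +0.1250, +1.1000, +0.0750]
  T[2,:] = [+0.0000, -0.2336, -1.2226, +0.3201]
  T[3,:] = [+0.0000, +0.3307, +1.3757, -0.2854]
|eigenvalues of T|: 1.3978, 0.1722, 0.1574, 0.0000.
ρ = 1.3978; 1.3978 > 1, so it fails to converge.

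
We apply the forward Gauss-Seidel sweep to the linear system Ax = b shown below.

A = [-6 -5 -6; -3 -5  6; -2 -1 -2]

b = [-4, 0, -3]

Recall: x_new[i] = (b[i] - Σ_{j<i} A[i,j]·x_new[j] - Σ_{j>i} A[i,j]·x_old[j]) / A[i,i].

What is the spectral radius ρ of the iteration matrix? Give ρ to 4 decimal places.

1.3440

Split A = D + L + U, D = diag(-6, -5, -2).
Gauss-Seidel: T = -(D+L)⁻¹U, row 0 first, T[0,1] = -(-5)/(-6) = -0.8333; later rows by forward substitution.
  T[0,:] = [+0.0000  -0.8333  -1.0000]
  T[1,:] = [+0.0000  +0.5000  +1.8000]
  T[2,:] = [+0.0000  +0.5833  +0.1000]
moduli |λ_i(T)| = 1.3440, 0.7440, 0.0000.
spectral radius ρ = 1.3440; 1.3440 > 1: divergent.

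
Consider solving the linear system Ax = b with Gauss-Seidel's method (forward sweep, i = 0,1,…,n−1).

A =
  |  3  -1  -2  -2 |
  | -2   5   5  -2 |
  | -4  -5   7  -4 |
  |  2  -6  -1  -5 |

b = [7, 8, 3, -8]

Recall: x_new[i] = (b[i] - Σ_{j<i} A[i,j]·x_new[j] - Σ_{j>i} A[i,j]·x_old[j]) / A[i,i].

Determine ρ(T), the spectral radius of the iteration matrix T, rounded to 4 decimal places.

1.6954

Diagonal D = diag(3, 5, 7, -5); L, U strict lower/upper.
GS T = -(D+L)⁻¹U: row 0 first, T[0,1] = -(-1)/(3) = +0.3333; later rows by forward substitution.
  T[0,:] = [+0.0000 +0.3333 +0.6667 +0.6667]
  T[1,:] = [+0.0000 +0.1333 -0.7333 +0.6667]
  T[2,:] = [+0.0000 +0.2857 -0.1429 +1.4286]
  T[3,:] = [+0.0000 -0.0838 +1.1752 -0.8190]
moduli |λ_i(T)| = 1.6954, 0.8115, 0.0554, 0.0000.
ρ = 1.6954; 1.6954 > 1 ⇒ diverges.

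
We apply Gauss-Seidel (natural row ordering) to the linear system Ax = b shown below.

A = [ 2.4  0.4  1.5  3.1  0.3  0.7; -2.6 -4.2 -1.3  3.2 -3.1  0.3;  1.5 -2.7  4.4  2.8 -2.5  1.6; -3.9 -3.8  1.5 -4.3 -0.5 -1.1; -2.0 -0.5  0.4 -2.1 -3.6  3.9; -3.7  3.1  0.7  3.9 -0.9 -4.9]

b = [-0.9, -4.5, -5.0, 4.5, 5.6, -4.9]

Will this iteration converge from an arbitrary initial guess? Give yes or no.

Diagonal D = diag(2.4, -4.2, 4.4, -4.3, -3.6, -4.9); L, U strict lower/upper.
GS T = -(D+L)⁻¹U: row 0 first, T[0,3] = -(3.1)/(2.4) = -1.2917; later rows by forward substitution.
  T[0,:] = [+0.0000  -0.1667  -0.6250  -1.2917  -0.1250  -0.2917]
  T[1,:] = [+0.0000  +0.1032  +0.0774  +1.5615  -0.6607  +0.2520]
  T[2,:] = [+0.0000  +0.1201  +0.2606  +0.7622  +0.2054  -0.1096]
  T[3,:] = [+0.0000  +0.1019  +0.5894  +0.0574  +0.6526  -0.2522]
  T[4,:] = [+0.0000  +0.0322  +0.0216  +0.5519  -0.1967  +1.3453]
  T[5,:] = [+0.0000  +0.2835  +1.0232  +2.0165  +0.2613  -0.0838]
|roots of det(T-λI)|: 1.4750, 0.9556, 0.9556, 0.2249, 0.0103, 0.0000.
ρ(T) = max|λ| = 1.4750; 1.4750 > 1: divergent.

no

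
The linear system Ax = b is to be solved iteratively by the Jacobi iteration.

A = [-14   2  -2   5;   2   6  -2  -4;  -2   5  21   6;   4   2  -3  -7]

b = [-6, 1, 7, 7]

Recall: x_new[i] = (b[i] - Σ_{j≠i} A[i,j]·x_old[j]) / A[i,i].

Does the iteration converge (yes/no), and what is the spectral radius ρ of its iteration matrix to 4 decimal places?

yes, ρ = 0.7021

Diagonal D = diag(-14, 6, 21, -7); L, U strict lower/upper.
T_J = -D⁻¹(L+U): T[0,3] = -(5)/(-14) = +0.3571; T[0,0] = 0.
  T[0,:] = [+0.0000  +0.1429  -0.1429  +0.3571]
  T[1,:] = [-0.3333  +0.0000  +0.3333  +0.6667]
  T[2,:] = [+0.0952  -0.2381  +0.0000  -0.2857]
  T[3,:] = [+0.5714  +0.2857  -0.4286  +0.0000]
|eigenvalues of T|: 0.7021, 0.5523, 0.1839, 0.1839.
ρ = 0.7021; 0.7021 < 1, so it converges for any x₀.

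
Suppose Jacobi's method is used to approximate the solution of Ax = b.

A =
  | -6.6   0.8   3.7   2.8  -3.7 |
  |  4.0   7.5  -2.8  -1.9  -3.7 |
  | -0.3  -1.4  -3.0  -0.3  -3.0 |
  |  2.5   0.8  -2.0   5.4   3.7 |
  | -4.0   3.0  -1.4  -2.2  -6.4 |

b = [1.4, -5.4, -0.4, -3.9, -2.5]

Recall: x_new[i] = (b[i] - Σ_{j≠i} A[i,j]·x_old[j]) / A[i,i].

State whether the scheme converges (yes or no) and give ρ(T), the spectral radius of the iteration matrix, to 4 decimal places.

no, ρ = 1.2129

Let D = diag(-6.6, 7.5, -3, 5.4, -6.4); L, U the strict triangles.
Jacobi: T = -D⁻¹(L+U), T[2,4] = -(-3)/(-3) = -1.0000; T[2,2] = 0.
  T[0,:] = [+0.0000  +0.1212  +0.5606  +0.4242  -0.5606]
  T[1,:] = [-0.5333  +0.0000  +0.3733  +0.2533  +0.4933]
  T[2,:] = [-0.1000  -0.4667  +0.0000  -0.1000  -1.0000]
  T[3,:] = [-0.4630  -0.1481  +0.3704  +0.0000  -0.6852]
  T[4,:] = [-0.6250  +0.4688  -0.2188  -0.3438  +0.0000]
eigenvalue magnitudes: 1.2129, 0.8265, 0.8092, 0.8092, 0.0911.
ρ = 1.2129; 1.2129 > 1 ⇒ diverges.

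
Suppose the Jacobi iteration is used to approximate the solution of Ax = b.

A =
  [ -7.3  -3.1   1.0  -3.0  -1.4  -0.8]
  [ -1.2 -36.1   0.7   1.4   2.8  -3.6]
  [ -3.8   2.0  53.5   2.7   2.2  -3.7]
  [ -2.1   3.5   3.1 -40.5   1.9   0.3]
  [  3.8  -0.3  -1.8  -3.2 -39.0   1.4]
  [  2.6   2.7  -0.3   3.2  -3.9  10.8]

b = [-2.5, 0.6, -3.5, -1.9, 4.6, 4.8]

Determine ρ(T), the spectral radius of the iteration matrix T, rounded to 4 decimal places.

0.3980

Diagonal D = diag(-7.3, -36.1, 53.5, -40.5, -39, 10.8); L, U strict lower/upper.
T_J = -D⁻¹(L+U): T[1,5] = -(-3.6)/(-36.1) = -0.0997; T[1,1] = 0.
  T[0,:] = [+0.0000 -0.4247 +0.1370 -0.4110 -0.1918 -0.1096]
  T[1,:] = [-0.0332 +0.0000 +0.0194 +0.0388 +0.0776 -0.0997]
  T[2,:] = [+0.0710 -0.0374 +0.0000 -0.0505 -0.0411 +0.0692]
  T[3,:] = [-0.0519 +0.0864 +0.0765 +0.0000 +0.0469 +0.0074]
  T[4,:] = [+0.0974 -0.0077 -0.0462 -0.0821 +0.0000 +0.0359]
  T[5,:] = [-0.2407 -0.2500 +0.0278 -0.2963 +0.3611 +0.0000]
eigenvalue magnitudes: 0.3980, 0.1957, 0.1957, 0.1216, 0.1216, 0.0807.
spectral radius ρ = 0.3980; 0.3980 < 1, so it converges for any x₀.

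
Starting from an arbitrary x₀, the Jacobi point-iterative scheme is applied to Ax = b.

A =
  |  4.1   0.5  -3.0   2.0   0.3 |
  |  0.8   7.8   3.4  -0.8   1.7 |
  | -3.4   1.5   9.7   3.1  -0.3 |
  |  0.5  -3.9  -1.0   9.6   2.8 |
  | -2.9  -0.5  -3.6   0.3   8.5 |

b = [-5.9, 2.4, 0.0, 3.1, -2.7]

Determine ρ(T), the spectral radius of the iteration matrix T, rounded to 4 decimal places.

0.8729

Write A = D+L+U with D = diag(4.1, 7.8, 9.7, 9.6, 8.5).
Jacobi T = -D⁻¹(L+U): T[0,4] = -(0.3)/(4.1) = -0.0732; T[0,0] = 0.
  T[0,:] = [+0.0000 -0.1220 +0.7317 -0.4878 -0.0732]
  T[1,:] = [-0.1026 +0.0000 -0.4359 +0.1026 -0.2179]
  T[2,:] = [+0.3505 -0.1546 +0.0000 -0.3196 +0.0309]
  T[3,:] = [-0.0521 +0.4062 +0.1042 +0.0000 -0.2917]
  T[4,:] = [+0.3412 +0.0588 +0.4235 -0.0353 +0.0000]
|roots of det(T-λI)|: 0.8729, 0.5242, 0.4403, 0.4403, 0.1444.
ρ = 0.8729; 0.8729 < 1: convergent.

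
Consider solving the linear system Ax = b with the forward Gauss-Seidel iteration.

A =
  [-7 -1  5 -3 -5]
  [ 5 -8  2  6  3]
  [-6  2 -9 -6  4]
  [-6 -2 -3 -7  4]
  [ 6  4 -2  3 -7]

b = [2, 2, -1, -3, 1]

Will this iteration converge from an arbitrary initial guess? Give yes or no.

Let D = diag(-7, -8, -9, -7, -7); L, U the strict triangles.
T_GS = -(D+L)⁻¹U: row 0 first, T[0,1] = -(-1)/(-7) = -0.1429; later rows by forward substitution.
  T[0,:] = [+0.0000 -0.1429 +0.7143 -0.4286 -0.7143]
  T[1,:] = [+0.0000 -0.0893 +0.6964 +0.4821 -0.0714]
  T[2,:] = [+0.0000 +0.0754 -0.3214 -0.2738 +0.9048]
  T[3,:] = [+0.0000 +0.1156 -0.6735 +0.3469 +0.8163]
  T[4,:] = [+0.0000 -0.1454 +0.8134 +0.1351 -0.5617]
|λ(T)| sorted: 1.5607, 0.5019, 0.3957, 0.0376, 0.0000.
spectral radius ρ = 1.5607; 1.5607 > 1: divergent.

no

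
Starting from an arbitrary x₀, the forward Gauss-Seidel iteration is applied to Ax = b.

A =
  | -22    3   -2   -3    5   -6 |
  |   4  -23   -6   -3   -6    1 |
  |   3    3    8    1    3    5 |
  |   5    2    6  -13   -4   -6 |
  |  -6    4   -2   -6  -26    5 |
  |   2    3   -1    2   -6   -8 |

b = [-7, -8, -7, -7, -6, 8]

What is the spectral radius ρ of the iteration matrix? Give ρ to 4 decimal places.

0.6348

A = D + L + U where D = diag(-22, -23, 8, -13, -26, -8).
Gauss-Seidel: T = -(D+L)⁻¹U, row 0 first, T[0,5] = -(-6)/(-22) = -0.2727; later rows by forward substitution.
  T[0,:] = [+0.0000  +0.1364  -0.0909  -0.1364  +0.2273  -0.2727]
  T[1,:] = [+0.0000  +0.0237  -0.2767  -0.1542  -0.2213  -0.0040]
  T[2,:] = [+0.0000  -0.0600  +0.1378  -0.0161  -0.3772  -0.5212]
  T[3,:] = [+0.0000  +0.0284  -0.0139  -0.0836  -0.4284  -0.8076]
  T[4,:] = [+0.0000  -0.0298  -0.0290  +0.0283  +0.0414  +0.4811]
  T[5,:] = [+0.0000  +0.0799  -0.1255  -0.1320  -0.1172  -0.5672]
moduli |λ_i(T)| = 0.6348, 0.4056, 0.2155, 0.0361, 0.0329, 0.0000.
ρ = 0.6348; 0.6348 < 1, so it converges for any x₀.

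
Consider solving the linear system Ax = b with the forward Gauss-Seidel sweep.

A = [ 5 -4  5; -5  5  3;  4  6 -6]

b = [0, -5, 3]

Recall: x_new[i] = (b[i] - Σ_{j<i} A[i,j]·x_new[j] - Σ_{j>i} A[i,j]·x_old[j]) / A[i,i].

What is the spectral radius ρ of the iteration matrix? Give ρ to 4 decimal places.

1.2000

Split A = D + L + U, D = diag(5, 5, -6).
T_GS = -(D+L)⁻¹U: row 0 first, T[0,2] = -(5)/(5) = -1.0000; later rows by forward substitution.
  T[0,:] = [+0.0000, +0.8000, -1.0000]
  T[1,:] = [+0.0000, +0.8000, -1.6000]
  T[2,:] = [+0.0000, +1.3333, -2.2667]
|eigenvalues of T|: 1.2000, 0.2667, 0.0000.
ρ(T) = max|λ| = 1.2000; 1.2000 > 1 ⇒ diverges.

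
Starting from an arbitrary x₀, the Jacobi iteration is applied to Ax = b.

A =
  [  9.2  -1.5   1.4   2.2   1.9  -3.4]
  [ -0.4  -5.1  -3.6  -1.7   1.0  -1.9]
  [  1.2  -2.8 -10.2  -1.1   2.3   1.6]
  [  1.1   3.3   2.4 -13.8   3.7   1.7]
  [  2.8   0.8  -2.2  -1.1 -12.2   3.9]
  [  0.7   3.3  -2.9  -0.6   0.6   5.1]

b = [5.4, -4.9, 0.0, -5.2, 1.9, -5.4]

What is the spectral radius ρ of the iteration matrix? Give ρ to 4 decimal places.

0.8433

Split A = D + L + U, D = diag(9.2, -5.1, -10.2, -13.8, -12.2, 5.1).
T_J = -D⁻¹(L+U): T[0,1] = -(-1.5)/(9.2) = +0.1630; T[0,0] = 0.
  T[0,:] = [+0.0000 +0.1630 -0.1522 -0.2391 -0.2065 +0.3696]
  T[1,:] = [-0.0784 +0.0000 -0.7059 -0.3333 +0.1961 -0.3725]
  T[2,:] = [+0.1176 -0.2745 +0.0000 -0.1078 +0.2255 +0.1569]
  T[3,:] = [+0.0797 +0.2391 +0.1739 +0.0000 +0.2681 +0.1232]
  T[4,:] = [+0.2295 +0.0656 -0.1803 -0.0902 +0.0000 +0.3197]
  T[5,:] = [-0.1373 -0.6471 +0.5686 +0.1176 -0.1176 +0.0000]
|λ(T)| sorted: 0.8433, 0.5081, 0.5081, 0.3811, 0.3811, 0.0293.
ρ(T) = max|λ| = 0.8433; 0.8433 < 1: convergent.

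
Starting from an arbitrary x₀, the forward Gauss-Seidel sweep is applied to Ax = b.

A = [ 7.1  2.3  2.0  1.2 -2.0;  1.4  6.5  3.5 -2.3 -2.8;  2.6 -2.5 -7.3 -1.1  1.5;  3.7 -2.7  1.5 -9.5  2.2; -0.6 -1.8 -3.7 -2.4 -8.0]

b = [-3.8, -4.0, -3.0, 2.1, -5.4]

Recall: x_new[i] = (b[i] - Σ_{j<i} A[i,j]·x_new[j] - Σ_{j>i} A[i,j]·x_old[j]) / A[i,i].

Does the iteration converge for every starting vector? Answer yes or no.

yes

Diagonal D = diag(7.1, 6.5, -7.3, -9.5, -8); L, U strict lower/upper.
T_GS = -(D+L)⁻¹U: row 0 first, T[0,2] = -(2)/(7.1) = -0.2817; later rows by forward substitution.
  T[0,:] = [+0.0000  -0.3239  -0.2817  -0.1690  +0.2817]
  T[1,:] = [+0.0000  +0.0698  -0.4778  +0.3902  +0.3701]
  T[2,:] = [+0.0000  -0.1393  +0.0633  -0.3445  +0.1791]
  T[3,:] = [+0.0000  -0.1680  +0.0361  -0.2311  +0.2644]
  T[4,:] = [+0.0000  +0.1234  +0.0885  +0.1536  -0.2665]
moduli |λ_i(T)| = 0.5830, 0.1779, 0.1779, 0.0248, 0.0000.
spectral radius ρ = 0.5830; 0.5830 < 1, so it converges for any x₀.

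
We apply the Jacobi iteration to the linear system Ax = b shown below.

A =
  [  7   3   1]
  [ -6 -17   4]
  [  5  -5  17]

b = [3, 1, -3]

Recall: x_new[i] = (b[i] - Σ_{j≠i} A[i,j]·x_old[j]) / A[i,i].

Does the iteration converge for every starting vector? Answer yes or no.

A = D + L + U where D = diag(7, -17, 17).
T_J = -D⁻¹(L+U): T[0,2] = -(1)/(7) = -0.1429; T[0,0] = 0.
  T[0,:] = [+0.0000  -0.4286  -0.1429]
  T[1,:] = [-0.3529  +0.0000  +0.2353]
  T[2,:] = [-0.2941  +0.2941  +0.0000]
eigenvalue magnitudes: 0.5822, 0.3822, 0.1999.
ρ(T) = max|λ| = 0.5822; 0.5822 < 1, so it converges for any x₀.

yes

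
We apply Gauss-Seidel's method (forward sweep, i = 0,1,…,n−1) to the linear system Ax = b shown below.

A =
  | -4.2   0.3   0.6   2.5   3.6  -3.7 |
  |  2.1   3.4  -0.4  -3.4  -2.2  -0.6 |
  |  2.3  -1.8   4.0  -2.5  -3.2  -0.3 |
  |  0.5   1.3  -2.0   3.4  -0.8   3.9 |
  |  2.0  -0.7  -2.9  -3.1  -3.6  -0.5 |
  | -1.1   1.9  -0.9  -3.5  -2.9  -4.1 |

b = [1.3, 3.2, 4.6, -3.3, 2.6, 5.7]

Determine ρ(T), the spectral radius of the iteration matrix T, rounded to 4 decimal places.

A = D + L + U where D = diag(-4.2, 3.4, 4, 3.4, -3.6, -4.1).
Gauss-Seidel: T = -(D+L)⁻¹U, row 0 first, T[0,3] = -(2.5)/(-4.2) = +0.5952; later rows by forward substitution.
  T[0,:] = [+0.0000, +0.0714, +0.1429, +0.5952, +0.8571, -0.8810]
  T[1,:] = [+0.0000, -0.0441, +0.0294, +0.6324, +0.1176, +0.7206]
  T[2,:] = [+0.0000, -0.0609, -0.0689, +0.5673, +0.3601, +0.9058]
  T[3,:] = [+0.0000, -0.0295, -0.0728, +0.0044, +0.2761, -0.7602]
  T[4,:] = [+0.0000, +0.1227, +0.1918, -0.2530, -0.0745, -0.8435]
  T[5,:] = [+0.0000, -0.0879, -0.0831, +0.1840, -0.4375, +1.6170]
|roots of det(T-λI)|: 1.6382, 0.3247, 0.2147, 0.2147, 0.0019, 0.0000.
spectral radius ρ = 1.6382; 1.6382 > 1 ⇒ diverges.

1.6382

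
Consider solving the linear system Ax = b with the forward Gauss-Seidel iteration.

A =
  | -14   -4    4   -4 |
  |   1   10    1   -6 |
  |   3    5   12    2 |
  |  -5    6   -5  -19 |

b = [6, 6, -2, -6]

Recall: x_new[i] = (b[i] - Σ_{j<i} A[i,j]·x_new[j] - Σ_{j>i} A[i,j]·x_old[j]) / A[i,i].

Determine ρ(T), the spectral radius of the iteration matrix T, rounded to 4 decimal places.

Let D = diag(-14, 10, 12, -19); L, U the strict triangles.
GS T = -(D+L)⁻¹U: row 0 first, T[0,3] = -(-4)/(-14) = -0.2857; later rows by forward substitution.
  T[0,:] = [+0.0000  -0.2857  +0.2857  -0.2857]
  T[1,:] = [+0.0000  +0.0286  -0.1286  +0.6286]
  T[2,:] = [+0.0000  +0.0595  -0.0179  -0.3571]
  T[3,:] = [+0.0000  +0.0685  -0.1111  +0.3677]
|λ(T)| sorted: 0.5207, 0.1227, 0.0196, 0.0000.
ρ(T) = max|λ| = 0.5207; 0.5207 < 1: convergent.

0.5207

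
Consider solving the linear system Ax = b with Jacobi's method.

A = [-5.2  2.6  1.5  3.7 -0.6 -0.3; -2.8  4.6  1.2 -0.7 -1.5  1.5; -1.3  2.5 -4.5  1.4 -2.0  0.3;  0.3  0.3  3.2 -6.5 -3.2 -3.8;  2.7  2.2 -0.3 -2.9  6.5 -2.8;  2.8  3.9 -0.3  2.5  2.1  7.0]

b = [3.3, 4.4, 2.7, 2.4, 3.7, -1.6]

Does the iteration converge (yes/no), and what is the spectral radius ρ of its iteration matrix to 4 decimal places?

Let D = diag(-5.2, 4.6, -4.5, -6.5, 6.5, 7); L, U the strict triangles.
Jacobi: T = -D⁻¹(L+U), T[3,1] = -(0.3)/(-6.5) = +0.0462; T[3,3] = 0.
  T[0,:] = [+0.0000  +0.5000  +0.2885  +0.7115  -0.1154  -0.0577]
  T[1,:] = [+0.6087  +0.0000  -0.2609  +0.1522  +0.3261  -0.3261]
  T[2,:] = [-0.2889  +0.5556  +0.0000  +0.3111  -0.4444  +0.0667]
  T[3,:] = [+0.0462  +0.0462  +0.4923  +0.0000  -0.4923  -0.5846]
  T[4,:] = [-0.4154  -0.3385  +0.0462  +0.4462  +0.0000  +0.4308]
  T[5,:] = [-0.4000  -0.5571  +0.0429  -0.3571  -0.3000  +0.0000]
moduli |λ_i(T)| = 1.1471, 0.8126, 0.8126, 0.5317, 0.5317, 0.0334.
ρ = 1.1471; 1.1471 > 1: divergent.

no, ρ = 1.1471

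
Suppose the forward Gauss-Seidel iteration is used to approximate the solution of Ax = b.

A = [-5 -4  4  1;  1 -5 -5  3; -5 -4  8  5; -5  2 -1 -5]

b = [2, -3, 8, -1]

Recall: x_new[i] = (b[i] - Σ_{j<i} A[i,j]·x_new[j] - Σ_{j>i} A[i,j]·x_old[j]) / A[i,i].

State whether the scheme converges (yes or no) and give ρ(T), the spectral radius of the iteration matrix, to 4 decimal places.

no, ρ = 1.2896

Write A = D+L+U with D = diag(-5, -5, 8, -5).
T_GS = -(D+L)⁻¹U: row 0 first, T[0,2] = -(4)/(-5) = +0.8000; later rows by forward substitution.
  T[0,:] = [+0.0000 -0.8000 +0.8000 +0.2000]
  T[1,:] = [+0.0000 -0.1600 -0.8400 +0.6400]
  T[2,:] = [+0.0000 -0.5800 +0.0800 -0.1800]
  T[3,:] = [+0.0000 +0.8520 -1.1520 +0.0920]
|λ(T)| sorted: 1.2896, 0.7816, 0.4960, 0.0000.
ρ = 1.2896; 1.2896 > 1: divergent.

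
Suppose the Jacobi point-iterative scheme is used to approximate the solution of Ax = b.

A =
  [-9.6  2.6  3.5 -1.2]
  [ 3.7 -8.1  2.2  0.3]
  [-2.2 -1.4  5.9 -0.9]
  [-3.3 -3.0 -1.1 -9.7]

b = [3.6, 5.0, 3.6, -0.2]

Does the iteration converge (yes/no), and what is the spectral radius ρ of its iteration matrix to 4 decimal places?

yes, ρ = 0.6368

Write A = D+L+U with D = diag(-9.6, -8.1, 5.9, -9.7).
Jacobi: T = -D⁻¹(L+U), T[1,3] = -(0.3)/(-8.1) = +0.0370; T[1,1] = 0.
  T[0,:] = [+0.0000, +0.2708, +0.3646, -0.1250]
  T[1,:] = [+0.4568, +0.0000, +0.2716, +0.0370]
  T[2,:] = [+0.3729, +0.2373, +0.0000, +0.1525]
  T[3,:] = [-0.3402, -0.3093, -0.1134, +0.0000]
|λ(T)| sorted: 0.6368, 0.4043, 0.3159, 0.0834.
spectral radius ρ = 0.6368; 0.6368 < 1: convergent.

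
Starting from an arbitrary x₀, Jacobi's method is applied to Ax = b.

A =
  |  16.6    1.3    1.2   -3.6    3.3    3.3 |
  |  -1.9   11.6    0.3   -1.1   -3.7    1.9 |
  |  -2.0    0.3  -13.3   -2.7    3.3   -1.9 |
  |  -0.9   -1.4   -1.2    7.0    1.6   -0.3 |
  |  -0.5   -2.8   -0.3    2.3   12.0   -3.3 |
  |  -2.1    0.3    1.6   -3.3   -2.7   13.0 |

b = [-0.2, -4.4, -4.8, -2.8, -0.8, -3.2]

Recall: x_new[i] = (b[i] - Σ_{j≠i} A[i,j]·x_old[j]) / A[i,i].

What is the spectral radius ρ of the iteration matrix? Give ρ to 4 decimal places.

0.5889

Diagonal D = diag(16.6, 11.6, -13.3, 7, 12, 13); L, U strict lower/upper.
Jacobi: T = -D⁻¹(L+U), T[2,1] = -(0.3)/(-13.3) = +0.0226; T[2,2] = 0.
  T[0,:] = [+0.0000, -0.0783, -0.0723, +0.2169, -0.1988, -0.1988]
  T[1,:] = [+0.1638, +0.0000, -0.0259, +0.0948, +0.3190, -0.1638]
  T[2,:] = [-0.1504, +0.0226, +0.0000, -0.2030, +0.2481, -0.1429]
  T[3,:] = [+0.1286, +0.2000, +0.1714, +0.0000, -0.2286, +0.0429]
  T[4,:] = [+0.0417, +0.2333, +0.0250, -0.1917, +0.0000, +0.2750]
  T[5,:] = [+0.1615, -0.0231, -0.1231, +0.2538, +0.2077, +0.0000]
|eigenvalues of T|: 0.5889, 0.3669, 0.3669, 0.1193, 0.1193, 0.1192.
ρ = 0.5889; 0.5889 < 1, so it converges for any x₀.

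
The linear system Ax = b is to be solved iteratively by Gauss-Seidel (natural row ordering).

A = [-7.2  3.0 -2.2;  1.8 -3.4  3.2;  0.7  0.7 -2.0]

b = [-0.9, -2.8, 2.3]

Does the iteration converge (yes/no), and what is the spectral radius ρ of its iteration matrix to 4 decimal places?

yes, ρ = 0.6111

Split A = D + L + U, D = diag(-7.2, -3.4, -2).
GS T = -(D+L)⁻¹U: row 0 first, T[0,1] = -(3)/(-7.2) = +0.4167; later rows by forward substitution.
  T[0,:] = [+0.0000  +0.4167  -0.3056]
  T[1,:] = [+0.0000  +0.2206  +0.7794]
  T[2,:] = [+0.0000  +0.2230  +0.1658]
moduli |λ_i(T)| = 0.6111, 0.2246, 0.0000.
ρ = 0.6111; 0.6111 < 1, so it converges for any x₀.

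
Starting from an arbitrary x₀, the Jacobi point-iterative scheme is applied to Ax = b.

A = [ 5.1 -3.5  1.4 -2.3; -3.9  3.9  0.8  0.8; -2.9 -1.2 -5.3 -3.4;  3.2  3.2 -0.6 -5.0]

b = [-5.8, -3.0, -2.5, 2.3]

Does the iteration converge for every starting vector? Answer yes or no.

no

Diagonal D = diag(5.1, 3.9, -5.3, -5); L, U strict lower/upper.
Jacobi: T = -D⁻¹(L+U), T[0,2] = -(1.4)/(5.1) = -0.2745; T[0,0] = 0.
  T[0,:] = [+0.0000 +0.6863 -0.2745 +0.4510]
  T[1,:] = [+1.0000 +0.0000 -0.2051 -0.2051]
  T[2,:] = [-0.5472 -0.2264 +0.0000 -0.6415]
  T[3,:] = [+0.6400 +0.6400 -0.1200 +0.0000]
|eigenvalues of T|: 1.2825, 0.8114, 0.3812, 0.3812.
ρ(T) = max|λ| = 1.2825; 1.2825 > 1 ⇒ diverges.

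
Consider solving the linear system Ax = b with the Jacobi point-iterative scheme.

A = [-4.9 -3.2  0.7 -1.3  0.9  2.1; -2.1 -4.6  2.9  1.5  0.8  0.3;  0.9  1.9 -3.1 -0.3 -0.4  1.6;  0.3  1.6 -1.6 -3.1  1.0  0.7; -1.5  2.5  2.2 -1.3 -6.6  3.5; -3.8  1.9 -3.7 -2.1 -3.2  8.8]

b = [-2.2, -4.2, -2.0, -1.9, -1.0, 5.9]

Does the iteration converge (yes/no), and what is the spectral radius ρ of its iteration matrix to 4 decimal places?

no, ρ = 1.1622

A = D + L + U where D = diag(-4.9, -4.6, -3.1, -3.1, -6.6, 8.8).
Jacobi T = -D⁻¹(L+U): T[3,2] = -(-1.6)/(-3.1) = -0.5161; T[3,3] = 0.
  T[0,:] = [+0.0000 -0.6531 +0.1429 -0.2653 +0.1837 +0.4286]
  T[1,:] = [-0.4565 +0.0000 +0.6304 +0.3261 +0.1739 +0.0652]
  T[2,:] = [+0.2903 +0.6129 +0.0000 -0.0968 -0.1290 +0.5161]
  T[3,:] = [+0.0968 +0.5161 -0.5161 +0.0000 +0.3226 +0.2258]
  T[4,:] = [-0.2273 +0.3788 +0.3333 -0.1970 +0.0000 +0.5303]
  T[5,:] = [+0.4318 -0.2159 +0.4205 +0.2386 +0.3636 +0.0000]
|roots of det(T-λI)|: 1.1622, 0.8619, 0.8619, 0.5617, 0.3116, 0.3116.
ρ = 1.1622; 1.1622 > 1 ⇒ diverges.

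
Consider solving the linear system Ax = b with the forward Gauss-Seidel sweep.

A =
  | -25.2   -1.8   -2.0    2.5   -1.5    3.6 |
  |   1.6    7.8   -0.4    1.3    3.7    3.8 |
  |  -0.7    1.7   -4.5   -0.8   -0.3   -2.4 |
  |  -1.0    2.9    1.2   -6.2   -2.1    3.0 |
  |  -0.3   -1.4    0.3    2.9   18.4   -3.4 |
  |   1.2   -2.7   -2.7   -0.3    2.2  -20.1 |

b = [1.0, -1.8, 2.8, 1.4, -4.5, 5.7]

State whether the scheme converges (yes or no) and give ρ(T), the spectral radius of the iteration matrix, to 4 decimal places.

yes, ρ = 0.2589

Let D = diag(-25.2, 7.8, -4.5, -6.2, 18.4, -20.1); L, U the strict triangles.
GS T = -(D+L)⁻¹U: row 0 first, T[0,2] = -(-2)/(-25.2) = -0.0794; later rows by forward substitution.
  T[0,:] = [+0.0000 -0.0714 -0.0794 +0.0992 -0.0595 +0.1429]
  T[1,:] = [+0.0000 +0.0147 +0.0676 -0.1870 -0.4621 -0.5165]
  T[2,:] = [+0.0000 +0.0166 +0.0379 -0.2639 -0.2320 -0.7507]
  T[3,:] = [+0.0000 +0.0216 +0.0517 -0.1545 -0.5902 +0.0740]
  T[4,:] = [+0.0000 -0.0037 -0.0049 +0.0160 +0.0607 +0.1484]
  T[5,:] = [+0.0000 -0.0092 -0.0202 +0.0706 +0.1051 +0.1939]
eigenvalue magnitudes: 0.2589, 0.1553, 0.0981, 0.0248, 0.0248, 0.0000.
spectral radius ρ = 0.2589; 0.2589 < 1 ⇒ converges.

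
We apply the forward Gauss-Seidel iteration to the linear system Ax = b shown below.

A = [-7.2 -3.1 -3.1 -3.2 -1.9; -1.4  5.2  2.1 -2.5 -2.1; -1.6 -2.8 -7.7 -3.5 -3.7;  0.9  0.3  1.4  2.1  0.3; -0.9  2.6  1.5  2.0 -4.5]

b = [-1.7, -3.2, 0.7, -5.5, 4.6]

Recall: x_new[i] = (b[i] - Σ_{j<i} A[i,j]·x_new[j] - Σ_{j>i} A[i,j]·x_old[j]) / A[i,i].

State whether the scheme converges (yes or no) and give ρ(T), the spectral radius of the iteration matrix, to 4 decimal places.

yes, ρ = 0.8303

A = D + L + U where D = diag(-7.2, 5.2, -7.7, 2.1, -4.5).
GS T = -(D+L)⁻¹U: row 0 first, T[0,1] = -(-3.1)/(-7.2) = -0.4306; later rows by forward substitution.
  T[0,:] = [+0.0000 -0.4306 -0.4306 -0.4444 -0.2639]
  T[1,:] = [+0.0000 -0.1159 -0.5198 +0.3611 +0.3328]
  T[2,:] = [+0.0000 +0.1316 +0.2785 -0.4935 -0.5467]
  T[3,:] = [+0.0000 +0.1133 +0.0731 +0.4679 +0.2872]
  T[4,:] = [+0.0000 +0.1134 -0.0889 +0.3410 +0.1905]
moduli |λ_i(T)| = 0.8303, 0.2323, 0.2323, 0.0504, 0.0000.
ρ(T) = max|λ| = 0.8303; 0.8303 < 1: convergent.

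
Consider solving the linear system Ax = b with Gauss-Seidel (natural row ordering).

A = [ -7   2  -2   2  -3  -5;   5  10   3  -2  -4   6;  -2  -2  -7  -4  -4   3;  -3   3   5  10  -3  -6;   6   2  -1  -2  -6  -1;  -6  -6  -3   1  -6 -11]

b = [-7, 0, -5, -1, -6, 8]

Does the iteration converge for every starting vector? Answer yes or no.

no

Write A = D+L+U with D = diag(-7, 10, -7, 10, -6, -11).
GS T = -(D+L)⁻¹U: row 0 first, T[0,2] = -(-2)/(-7) = -0.2857; later rows by forward substitution.
  T[0,:] = [+0.0000 +0.2857 -0.2857 +0.2857 -0.4286 -0.7143]
  T[1,:] = [+0.0000 -0.1429 -0.1571 +0.0571 +0.6143 -0.2429]
  T[2,:] = [+0.0000 -0.0408 +0.1265 -0.6694 -0.6245 +0.7020]
  T[3,:] = [+0.0000 +0.1490 -0.1018 +0.4033 +0.2994 +0.1076]
  T[4,:] = [+0.0000 +0.1952 -0.3252 +0.2819 -0.2195 -1.1148]
  T[5,:] = [+0.0000 -0.1597 +0.3752 -0.1216 +0.2160 +0.9484]
|roots of det(T-λI)|: 1.4048, 0.3678, 0.3678, 0.3312, 0.0212, 0.0000.
ρ = 1.4048; 1.4048 > 1, so it fails to converge.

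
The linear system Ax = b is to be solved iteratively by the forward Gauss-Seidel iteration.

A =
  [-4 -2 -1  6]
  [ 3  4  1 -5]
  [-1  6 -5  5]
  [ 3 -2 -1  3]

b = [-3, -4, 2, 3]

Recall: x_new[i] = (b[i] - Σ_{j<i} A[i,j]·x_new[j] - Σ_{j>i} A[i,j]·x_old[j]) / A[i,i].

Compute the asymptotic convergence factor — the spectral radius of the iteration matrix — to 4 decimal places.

1.3429

Diagonal D = diag(-4, 4, -5, 3); L, U strict lower/upper.
GS T = -(D+L)⁻¹U: row 0 first, T[0,3] = -(6)/(-4) = +1.5000; later rows by forward substitution.
  T[0,:] = [+0.0000 -0.5000 -0.2500 +1.5000]
  T[1,:] = [+0.0000 +0.3750 -0.0625 +0.1250]
  T[2,:] = [+0.0000 +0.5500 -0.0250 +0.8500]
  T[3,:] = [+0.0000 +0.9333 +0.2000 -1.1333]
|eigenvalues of T|: 1.3429, 0.3051, 0.3051, 0.0000.
spectral radius ρ = 1.3429; 1.3429 > 1: divergent.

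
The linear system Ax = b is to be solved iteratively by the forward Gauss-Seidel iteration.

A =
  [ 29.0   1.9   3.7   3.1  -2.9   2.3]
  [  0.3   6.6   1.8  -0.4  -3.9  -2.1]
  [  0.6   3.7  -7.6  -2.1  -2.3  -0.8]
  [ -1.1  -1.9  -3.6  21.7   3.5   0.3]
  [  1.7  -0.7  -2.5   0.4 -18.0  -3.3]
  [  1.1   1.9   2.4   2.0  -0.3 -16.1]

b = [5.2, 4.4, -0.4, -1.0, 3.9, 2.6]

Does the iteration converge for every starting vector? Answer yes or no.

yes

Diagonal D = diag(29, 6.6, -7.6, 21.7, -18, -16.1); L, U strict lower/upper.
Gauss-Seidel: T = -(D+L)⁻¹U, row 0 first, T[0,3] = -(3.1)/(29) = -0.1069; later rows by forward substitution.
  T[0,:] = [+0.0000 -0.0655 -0.1276 -0.1069 +0.1000 -0.0793]
  T[1,:] = [+0.0000 +0.0030 -0.2669 +0.0655 +0.5864 +0.3218]
  T[2,:] = [+0.0000 -0.0037 -0.1400 -0.2529 -0.0093 +0.0451]
  T[3,:] = [+0.0000 -0.0037 -0.0531 -0.0416 -0.1064 +0.0178]
  T[4,:] = [+0.0000 -0.0059 +0.0166 +0.0216 -0.0144 -0.2092]
  T[5,:] = [+0.0000 -0.0050 -0.0680 -0.0428 +0.0617 +0.0454]
moduli |λ_i(T)| = 0.2231, 0.1601, 0.1601, 0.0627, 0.0278, 0.0000.
ρ(T) = max|λ| = 0.2231; 0.2231 < 1 ⇒ converges.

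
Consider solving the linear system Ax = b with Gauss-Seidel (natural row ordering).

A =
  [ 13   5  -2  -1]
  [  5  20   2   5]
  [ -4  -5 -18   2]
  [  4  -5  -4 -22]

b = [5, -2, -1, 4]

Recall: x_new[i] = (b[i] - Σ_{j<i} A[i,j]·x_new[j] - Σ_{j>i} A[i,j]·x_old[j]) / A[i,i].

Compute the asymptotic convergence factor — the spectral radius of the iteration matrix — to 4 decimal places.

0.2535

A = D + L + U where D = diag(13, 20, -18, -22).
T_GS = -(D+L)⁻¹U: row 0 first, T[0,3] = -(-1)/(13) = +0.0769; later rows by forward substitution.
  T[0,:] = [+0.0000  -0.3846  +0.1538  +0.0769]
  T[1,:] = [+0.0000  +0.0962  -0.1385  -0.2692]
  T[2,:] = [+0.0000  +0.0588  +0.0043  +0.1688]
  T[3,:] = [+0.0000  -0.1025  +0.0587  +0.0445]
|eigenvalues of T|: 0.2535, 0.0554, 0.0554, 0.0000.
ρ(T) = max|λ| = 0.2535; 0.2535 < 1 ⇒ converges.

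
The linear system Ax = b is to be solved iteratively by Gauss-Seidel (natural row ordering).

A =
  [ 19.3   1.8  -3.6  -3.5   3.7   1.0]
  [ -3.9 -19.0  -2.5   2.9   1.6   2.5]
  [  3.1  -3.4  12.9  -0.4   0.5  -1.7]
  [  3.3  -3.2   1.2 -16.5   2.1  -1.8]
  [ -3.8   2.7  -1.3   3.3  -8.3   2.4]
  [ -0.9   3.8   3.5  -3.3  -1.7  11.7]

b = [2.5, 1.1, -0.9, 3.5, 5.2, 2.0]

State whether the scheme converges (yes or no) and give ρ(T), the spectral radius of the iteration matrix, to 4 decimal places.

Diagonal D = diag(19.3, -19, 12.9, -16.5, -8.3, 11.7); L, U strict lower/upper.
T_GS = -(D+L)⁻¹U: row 0 first, T[0,2] = -(-3.6)/(19.3) = +0.1865; later rows by forward substitution.
  T[0,:] = [+0.0000, -0.0933, +0.1865, +0.1813, -0.1917, -0.0518]
  T[1,:] = [+0.0000, +0.0191, -0.1699, +0.1154, +0.1236, +0.1422]
  T[2,:] = [+0.0000, +0.0275, -0.0896, +0.0178, +0.0399, +0.1817]
  T[3,:] = [+0.0000, -0.0204, +0.0637, +0.0152, +0.0679, -0.1338]
  T[4,:] = [+0.0000, +0.0365, -0.1013, -0.0422, +0.1487, +0.2775]
  T[5,:] = [+0.0000, -0.0220, +0.0996, -0.0307, -0.0261, -0.1020]
|λ(T)| sorted: 0.1927, 0.1082, 0.1082, 0.0223, 0.0214, 0.0000.
spectral radius ρ = 0.1927; 0.1927 < 1: convergent.

yes, ρ = 0.1927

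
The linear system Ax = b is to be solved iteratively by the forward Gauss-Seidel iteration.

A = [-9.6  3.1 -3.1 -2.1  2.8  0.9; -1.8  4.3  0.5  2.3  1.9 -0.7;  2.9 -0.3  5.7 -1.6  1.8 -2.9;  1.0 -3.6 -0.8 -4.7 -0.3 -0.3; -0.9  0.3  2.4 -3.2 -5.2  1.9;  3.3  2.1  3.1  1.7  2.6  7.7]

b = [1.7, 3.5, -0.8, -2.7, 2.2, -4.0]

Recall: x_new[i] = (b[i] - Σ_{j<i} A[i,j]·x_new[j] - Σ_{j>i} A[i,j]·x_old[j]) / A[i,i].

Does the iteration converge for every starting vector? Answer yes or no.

yes

Split A = D + L + U, D = diag(-9.6, 4.3, 5.7, -4.7, -5.2, 7.7).
T_GS = -(D+L)⁻¹U: row 0 first, T[0,4] = -(2.8)/(-9.6) = +0.2917; later rows by forward substitution.
  T[0,:] = [+0.0000  +0.3229  -0.3229  -0.2188  +0.2917  +0.0938]
  T[1,:] = [+0.0000  +0.1352  -0.2515  -0.6265  -0.3198  +0.2020]
  T[2,:] = [+0.0000  -0.1572  +0.1511  +0.3590  -0.4810  +0.4717]
  T[3,:] = [+0.0000  -0.0081  +0.0982  +0.3722  +0.3250  -0.2789]
  T[4,:] = [+0.0000  -0.1157  +0.0507  -0.0616  -0.4910  +0.7502]
  T[5,:] = [+0.0000  -0.0711  +0.1074  +0.0587  +0.2499  -0.4769]
moduli |λ_i(T)| = 0.9393, 0.5983, 0.1289, 0.1289, 0.0113, 0.0000.
spectral radius ρ = 0.9393; 0.9393 < 1 ⇒ converges.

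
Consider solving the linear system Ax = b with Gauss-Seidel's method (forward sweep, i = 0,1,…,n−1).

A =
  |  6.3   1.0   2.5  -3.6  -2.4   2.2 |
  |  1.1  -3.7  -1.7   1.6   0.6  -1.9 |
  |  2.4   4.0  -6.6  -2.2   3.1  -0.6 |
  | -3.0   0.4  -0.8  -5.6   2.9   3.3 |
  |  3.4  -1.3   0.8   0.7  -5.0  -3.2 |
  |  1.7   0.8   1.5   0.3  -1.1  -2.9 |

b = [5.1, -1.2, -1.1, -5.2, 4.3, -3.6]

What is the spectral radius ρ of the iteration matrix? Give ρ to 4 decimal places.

1.1319

Diagonal D = diag(6.3, -3.7, -6.6, -5.6, -5, -2.9); L, U strict lower/upper.
GS T = -(D+L)⁻¹U: row 0 first, T[0,5] = -(2.2)/(6.3) = -0.3492; later rows by forward substitution.
  T[0,:] = [+0.0000 -0.1587 -0.3968 +0.5714 +0.3810 -0.3492]
  T[1,:] = [+0.0000 -0.0472 -0.5774 +0.6023 +0.2754 -0.6173]
  T[2,:] = [+0.0000 -0.0863 -0.4943 +0.2395 +0.7751 -0.5920]
  T[3,:] = [+0.0000 +0.0940 +0.2419 -0.2973 +0.2227 +0.8168]
  T[4,:] = [+0.0000 -0.0963 -0.1649 +0.2287 +0.3426 -0.6973]
  T[5,:] = [+0.0000 -0.1045 -0.5600 +0.5075 +0.5933 -0.3322]
eigenvalue magnitudes: 1.1319, 0.3979, 0.3979, 0.3741, 0.0704, 0.0000.
spectral radius ρ = 1.1319; 1.1319 > 1, so it fails to converge.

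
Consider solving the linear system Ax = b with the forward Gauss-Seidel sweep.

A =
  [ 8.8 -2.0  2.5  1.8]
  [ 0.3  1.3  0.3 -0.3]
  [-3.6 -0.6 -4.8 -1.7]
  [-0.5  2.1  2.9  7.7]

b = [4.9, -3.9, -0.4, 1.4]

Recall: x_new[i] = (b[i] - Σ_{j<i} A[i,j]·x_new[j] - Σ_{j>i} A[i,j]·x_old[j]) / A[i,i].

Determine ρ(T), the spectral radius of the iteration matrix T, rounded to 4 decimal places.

0.3911

Let D = diag(8.8, 1.3, -4.8, 7.7); L, U the strict triangles.
Gauss-Seidel: T = -(D+L)⁻¹U, row 0 first, T[0,2] = -(2.5)/(8.8) = -0.2841; later rows by forward substitution.
  T[0,:] = [+0.0000  +0.2273  -0.2841  -0.2045]
  T[1,:] = [+0.0000  -0.0524  -0.1652  +0.2780]
  T[2,:] = [+0.0000  -0.1639  +0.2337  -0.2355]
  T[3,:] = [+0.0000  +0.0908  -0.0614  -0.0004]
eigenvalue magnitudes: 0.3911, 0.1943, 0.0159, 0.0000.
spectral radius ρ = 0.3911; 0.3911 < 1: convergent.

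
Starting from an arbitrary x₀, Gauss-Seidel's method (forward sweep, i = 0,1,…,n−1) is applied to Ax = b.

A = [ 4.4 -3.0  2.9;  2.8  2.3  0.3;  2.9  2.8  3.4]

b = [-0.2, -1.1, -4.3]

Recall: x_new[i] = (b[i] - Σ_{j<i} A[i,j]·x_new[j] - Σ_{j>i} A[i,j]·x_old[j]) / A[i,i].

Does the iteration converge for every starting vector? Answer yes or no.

yes

A = D + L + U where D = diag(4.4, 2.3, 3.4).
T_GS = -(D+L)⁻¹U: row 0 first, T[0,1] = -(-3)/(4.4) = +0.6818; later rows by forward substitution.
  T[0,:] = [+0.0000  +0.6818  -0.6591]
  T[1,:] = [+0.0000  -0.8300  +0.6719]
  T[2,:] = [+0.0000  +0.1020  +0.0088]
eigenvalue magnitudes: 0.9050, 0.0838, 0.0000.
spectral radius ρ = 0.9050; 0.9050 < 1 ⇒ converges.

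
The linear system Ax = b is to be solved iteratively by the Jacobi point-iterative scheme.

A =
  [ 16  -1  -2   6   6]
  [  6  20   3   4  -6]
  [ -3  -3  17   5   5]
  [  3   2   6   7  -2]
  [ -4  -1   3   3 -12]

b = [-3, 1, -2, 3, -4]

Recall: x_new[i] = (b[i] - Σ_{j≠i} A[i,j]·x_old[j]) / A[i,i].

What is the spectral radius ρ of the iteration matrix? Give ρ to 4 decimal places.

0.8308

Split A = D + L + U, D = diag(16, 20, 17, 7, -12).
Jacobi T = -D⁻¹(L+U): T[0,2] = -(-2)/(16) = +0.1250; T[0,0] = 0.
  T[0,:] = [+0.0000  +0.0625  +0.1250  -0.3750  -0.3750]
  T[1,:] = [-0.3000  +0.0000  -0.1500  -0.2000  +0.3000]
  T[2,:] = [+0.1765  +0.1765  +0.0000  -0.2941  -0.2941]
  T[3,:] = [-0.4286  -0.2857  -0.8571  +0.0000  +0.2857]
  T[4,:] = [-0.3333  -0.0833  +0.2500  +0.2500  +0.0000]
moduli |λ_i(T)| = 0.8308, 0.5415, 0.3029, 0.3029, 0.2071.
spectral radius ρ = 0.8308; 0.8308 < 1: convergent.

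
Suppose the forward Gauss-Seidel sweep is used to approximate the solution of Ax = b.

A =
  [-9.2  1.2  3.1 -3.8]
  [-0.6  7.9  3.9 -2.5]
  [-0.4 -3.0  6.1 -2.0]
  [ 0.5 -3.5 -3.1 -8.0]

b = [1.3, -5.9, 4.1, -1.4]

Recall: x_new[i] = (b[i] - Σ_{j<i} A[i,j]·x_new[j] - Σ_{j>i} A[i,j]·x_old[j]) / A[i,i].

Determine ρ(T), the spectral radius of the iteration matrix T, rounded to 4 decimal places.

Split A = D + L + U, D = diag(-9.2, 7.9, 6.1, -8).
T_GS = -(D+L)⁻¹U: row 0 first, T[0,1] = -(1.2)/(-9.2) = +0.1304; later rows by forward substitution.
  T[0,:] = [+0.0000, +0.1304, +0.3370, -0.4130]
  T[1,:] = [+0.0000, +0.0099, -0.4681, +0.2851]
  T[2,:] = [+0.0000, +0.0134, -0.2081, +0.4410]
  T[3,:] = [+0.0000, -0.0014, +0.3065, -0.3214]
moduli |λ_i(T)| = 0.6292, 0.0848, 0.0247, 0.0000.
ρ(T) = max|λ| = 0.6292; 0.6292 < 1: convergent.

0.6292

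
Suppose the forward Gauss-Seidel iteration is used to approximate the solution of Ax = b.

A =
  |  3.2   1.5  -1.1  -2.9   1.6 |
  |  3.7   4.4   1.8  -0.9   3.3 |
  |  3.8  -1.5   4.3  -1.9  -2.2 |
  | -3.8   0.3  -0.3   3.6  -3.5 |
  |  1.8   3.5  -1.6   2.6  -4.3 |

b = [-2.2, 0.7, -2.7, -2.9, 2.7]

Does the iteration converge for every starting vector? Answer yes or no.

no

Split A = D + L + U, D = diag(3.2, 4.4, 4.3, 3.6, -4.3).
GS T = -(D+L)⁻¹U: row 0 first, T[0,2] = -(-1.1)/(3.2) = +0.3438; later rows by forward substitution.
  T[0,:] = [+0.0000 -0.4688 +0.3438 +0.9063 -0.5000]
  T[1,:] = [+0.0000 +0.3942 -0.6982 -0.5575 -0.3295]
  T[2,:] = [+0.0000 +0.5517 -0.5473 -0.5535 +0.8385]
  T[3,:] = [+0.0000 -0.4817 +0.3754 +0.9569 +0.5418]
  T[4,:] = [+0.0000 -0.3719 +0.0063 +0.7101 -0.4620]
moduli |λ_i(T)| = 1.4032, 0.7208, 0.7208, 0.0473, 0.0000.
spectral radius ρ = 1.4032; 1.4032 > 1, so it fails to converge.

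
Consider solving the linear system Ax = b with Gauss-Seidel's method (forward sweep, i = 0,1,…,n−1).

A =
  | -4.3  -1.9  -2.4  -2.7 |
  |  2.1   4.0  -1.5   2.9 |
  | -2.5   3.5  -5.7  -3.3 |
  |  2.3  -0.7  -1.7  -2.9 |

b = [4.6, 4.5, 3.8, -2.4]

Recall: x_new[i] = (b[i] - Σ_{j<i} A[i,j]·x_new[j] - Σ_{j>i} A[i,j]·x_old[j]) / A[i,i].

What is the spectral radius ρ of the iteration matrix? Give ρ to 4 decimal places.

Let D = diag(-4.3, 4, -5.7, -2.9); L, U the strict triangles.
GS T = -(D+L)⁻¹U: row 0 first, T[0,2] = -(-2.4)/(-4.3) = -0.5581; later rows by forward substitution.
  T[0,:] = [+0.0000  -0.4419  -0.5581  -0.6279]
  T[1,:] = [+0.0000  +0.2320  +0.6680  -0.3953]
  T[2,:] = [+0.0000  +0.3362  +0.6550  -0.5463]
  T[3,:] = [+0.0000  -0.6035  -0.9879  -0.0823]
|λ(T)| sorted: 1.4689, 0.5740, 0.0902, 0.0000.
ρ(T) = max|λ| = 1.4689; 1.4689 > 1: divergent.

1.4689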